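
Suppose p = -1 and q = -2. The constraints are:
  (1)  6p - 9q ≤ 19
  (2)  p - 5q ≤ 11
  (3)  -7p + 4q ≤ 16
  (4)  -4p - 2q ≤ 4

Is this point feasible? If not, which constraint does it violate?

Constraint (4): -4p - 2q = 8, which is not ≤ 4. All other constraints are satisfied.

not feasible — violates (4)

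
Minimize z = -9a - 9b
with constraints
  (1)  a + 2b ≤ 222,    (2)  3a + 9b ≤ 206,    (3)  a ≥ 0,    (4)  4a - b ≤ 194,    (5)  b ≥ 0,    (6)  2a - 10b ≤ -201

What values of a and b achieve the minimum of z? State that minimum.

Extreme points and z = -9a - 9b:
  (0, 206/9) → z = -206
  (251/48, 1015/48) → z = -1899/8
  (0, 201/10) → z = -1809/10

The binding constraints are 3a + 9b = 206 and 2a - 10b = -201.
Solving simultaneously gives a = 251/48, b = 1015/48.

a = 251/48, b = 1015/48, minimum z = -1899/8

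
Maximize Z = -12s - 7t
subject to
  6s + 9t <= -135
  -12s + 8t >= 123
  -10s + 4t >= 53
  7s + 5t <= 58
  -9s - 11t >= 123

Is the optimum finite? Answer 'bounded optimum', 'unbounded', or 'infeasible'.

From the feasible point (-729/52, -147/26), moving in the direction (-9, 6) keeps every constraint satisfied while Z increases without bound.

unbounded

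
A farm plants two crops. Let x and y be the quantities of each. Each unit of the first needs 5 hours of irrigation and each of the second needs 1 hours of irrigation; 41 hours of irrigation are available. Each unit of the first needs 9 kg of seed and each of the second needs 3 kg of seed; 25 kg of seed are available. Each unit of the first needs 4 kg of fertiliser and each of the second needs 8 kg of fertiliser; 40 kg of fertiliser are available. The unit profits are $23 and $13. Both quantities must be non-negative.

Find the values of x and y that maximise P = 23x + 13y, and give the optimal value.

x = 4/3, y = 13/3, maximum P = 87

Feasible corners and P = 23x + 13y:
  (0, 0) → P = 0
  (0, 5) → P = 65
  (25/9, 0) → P = 575/9
  (4/3, 13/3) → P = 87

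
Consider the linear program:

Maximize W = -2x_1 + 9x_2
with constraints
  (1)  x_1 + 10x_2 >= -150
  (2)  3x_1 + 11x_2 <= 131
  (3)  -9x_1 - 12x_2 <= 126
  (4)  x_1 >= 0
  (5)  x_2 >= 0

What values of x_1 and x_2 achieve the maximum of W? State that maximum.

Vertices and W = -2x_1 + 9x_2:
  (0, 131/11) → W = 1179/11
  (131/3, 0) → W = -262/3
  (0, 0) → W = 0

At the optimal vertex, 3x_1 + 11x_2 = 131 and x_1 = 0.
Solving simultaneously gives x_1 = 0, x_2 = 131/11.

x_1 = 0, x_2 = 131/11, maximum W = 1179/11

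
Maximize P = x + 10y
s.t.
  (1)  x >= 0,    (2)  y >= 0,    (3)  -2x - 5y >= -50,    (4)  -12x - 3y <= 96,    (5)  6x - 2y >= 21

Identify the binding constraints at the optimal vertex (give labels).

(3) and (5)

Feasible corners and P = x + 10y:
  (25, 0) → P = 25
  (7/2, 0) → P = 7/2
  (205/34, 129/17) → P = 2785/34

The maximum is at (205/34, 129/17). Substituting into each constraint, equality holds for (3) and (5); the remaining constraints have slack.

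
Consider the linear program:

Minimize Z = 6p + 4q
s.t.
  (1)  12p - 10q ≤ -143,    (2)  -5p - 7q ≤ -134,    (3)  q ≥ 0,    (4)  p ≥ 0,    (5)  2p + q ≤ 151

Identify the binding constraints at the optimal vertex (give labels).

(2) and (4)

Extreme points and Z = 6p + 4q:
  (339/134, 2323/134) → Z = 5663/67
  (1367/32, 1049/16) → Z = 8297/16
  (0, 134/7) → Z = 536/7
  (0, 151) → Z = 604

The minimum is at (0, 134/7). Substituting into each constraint, equality holds for (2) and (4); the remaining constraints have slack.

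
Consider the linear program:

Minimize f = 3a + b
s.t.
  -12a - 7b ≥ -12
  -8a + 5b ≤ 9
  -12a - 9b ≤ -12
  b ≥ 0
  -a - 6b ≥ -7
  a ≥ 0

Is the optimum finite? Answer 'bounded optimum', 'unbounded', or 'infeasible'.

bounded optimum

Corner points and f = 3a + b:
  (1, 0) → f = 3
  (23/65, 72/65) → f = 141/65
  (1/7, 8/7) → f = 11/7
The feasible region has finitely many vertices and no improving ray; the minimum is 11/7 at (1/7, 8/7).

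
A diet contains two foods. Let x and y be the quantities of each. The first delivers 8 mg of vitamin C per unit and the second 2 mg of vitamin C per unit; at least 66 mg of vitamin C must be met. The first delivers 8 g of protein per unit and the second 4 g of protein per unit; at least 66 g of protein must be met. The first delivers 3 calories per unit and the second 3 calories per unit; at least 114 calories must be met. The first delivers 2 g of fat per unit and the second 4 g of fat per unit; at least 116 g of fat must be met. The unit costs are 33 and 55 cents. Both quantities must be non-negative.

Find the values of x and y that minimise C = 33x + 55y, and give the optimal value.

The feasible region is unbounded (it extends along (0, 1), (1, 0)), but C strictly increases along every unbounded feasible direction, so there is no improving ray and the minimum is attained at a vertex.

The binding constraints are 3x + 3y = 114 and 2x + 4y = 116.
Solving simultaneously gives x = 18, y = 20.

x = 18, y = 20, minimum C = 1694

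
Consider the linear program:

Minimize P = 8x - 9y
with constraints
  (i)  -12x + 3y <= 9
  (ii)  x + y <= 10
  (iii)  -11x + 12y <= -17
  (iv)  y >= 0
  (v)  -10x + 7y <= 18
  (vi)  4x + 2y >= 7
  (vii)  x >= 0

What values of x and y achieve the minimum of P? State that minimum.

Extreme points and P = 8x - 9y:
  (137/23, 93/23) → P = 259/23
  (10, 0) → P = 80
  (59/35, 9/70) → P = 863/70
  (7/4, 0) → P = 14

x = 137/23, y = 93/23, minimum P = 259/23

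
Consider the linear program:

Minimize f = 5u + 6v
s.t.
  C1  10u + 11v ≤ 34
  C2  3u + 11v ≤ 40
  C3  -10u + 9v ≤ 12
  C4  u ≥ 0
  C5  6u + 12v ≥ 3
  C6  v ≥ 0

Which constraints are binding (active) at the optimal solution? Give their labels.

Corner points and f = 5u + 6v:
  (87/100, 23/10) → f = 363/20
  (17/5, 0) → f = 17
  (0, 4/3) → f = 8
  (0, 1/4) → f = 3/2
  (1/2, 0) → f = 5/2

The minimum is at (0, 1/4). Substituting into each constraint, equality holds for C4 and C5; the remaining constraints have slack.

C4 and C5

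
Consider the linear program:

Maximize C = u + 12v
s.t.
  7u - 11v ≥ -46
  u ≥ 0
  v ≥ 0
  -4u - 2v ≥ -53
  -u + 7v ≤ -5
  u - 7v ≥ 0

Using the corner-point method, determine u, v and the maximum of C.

u = 127/10, v = 11/10, maximum C = 259/10

Feasible corners and C = u + 12v:
  (53/4, 0) → C = 53/4
  (5, 0) → C = 5
  (127/10, 11/10) → C = 259/10

The optimum lies where -4u - 2v = -53 and -u + 7v = -5.
Solving simultaneously gives u = 127/10, v = 11/10.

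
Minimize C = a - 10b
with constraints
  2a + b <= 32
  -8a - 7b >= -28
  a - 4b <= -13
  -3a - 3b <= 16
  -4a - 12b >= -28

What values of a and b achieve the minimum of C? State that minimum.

Vertices and C = a - 10b:
  (-103/15, 23/15) → C = -111/5
  (-11/7, 20/7) → C = -211/7
  (-23/2, 37/6) → C = -439/6

a = -23/2, b = 37/6, minimum C = -439/6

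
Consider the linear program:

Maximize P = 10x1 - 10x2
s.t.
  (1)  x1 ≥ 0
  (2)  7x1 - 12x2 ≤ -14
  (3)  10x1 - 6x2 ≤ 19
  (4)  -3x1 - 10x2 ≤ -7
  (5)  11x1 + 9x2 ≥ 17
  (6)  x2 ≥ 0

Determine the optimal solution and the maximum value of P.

Corner points and P = 10x1 - 10x2:
  (0, 17/9) → P = -170/9
  (4, 7/2) → P = 5
  (2/5, 7/5) → P = -10
The feasible region is unbounded (it extends along (0, 1), (3, 5)), but P strictly decreases along every unbounded feasible direction, so there is no improving ray and the maximum is attained at a vertex.

The binding constraints are 7x1 - 12x2 = -14 and 10x1 - 6x2 = 19.
Solving simultaneously gives x1 = 4, x2 = 7/2.

x1 = 4, x2 = 7/2, maximum P = 5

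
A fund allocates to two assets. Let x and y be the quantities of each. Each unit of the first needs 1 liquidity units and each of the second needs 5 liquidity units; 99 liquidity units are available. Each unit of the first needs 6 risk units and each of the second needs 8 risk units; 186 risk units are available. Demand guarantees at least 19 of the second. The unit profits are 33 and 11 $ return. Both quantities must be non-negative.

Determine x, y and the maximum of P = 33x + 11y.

Corner points and P = 33x + 11y:
  (0, 99/5) → P = 1089/5
  (0, 19) → P = 209
  (4, 19) → P = 341

The optimum lies where x + 5y = 99 and y = 19.
Solving simultaneously gives x = 4, y = 19.

x = 4, y = 19, maximum P = 341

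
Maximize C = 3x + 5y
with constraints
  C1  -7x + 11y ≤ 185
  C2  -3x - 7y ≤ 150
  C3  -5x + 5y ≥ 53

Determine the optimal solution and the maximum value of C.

x = 171/10, y = 277/10, maximum C = 949/5

Feasible corners and C = 3x + 5y:
  (-2945/82, -495/82) → C = -5655/41
  (171/10, 277/10) → C = 949/5
  (-1121/50, -591/50) → C = -3159/25

At the optimal vertex, -7x + 11y = 185 and -5x + 5y = 53.
Solving simultaneously gives x = 171/10, y = 277/10.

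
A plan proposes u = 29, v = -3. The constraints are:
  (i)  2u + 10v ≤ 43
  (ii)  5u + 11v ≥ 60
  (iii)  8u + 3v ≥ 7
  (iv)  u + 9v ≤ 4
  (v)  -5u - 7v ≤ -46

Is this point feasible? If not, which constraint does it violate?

(i): 28 ≤ 43 ✓
(ii): 112 ≥ 60 ✓
(iii): 223 ≥ 7 ✓
(iv): 2 ≤ 4 ✓
(v): -124 ≤ -46 ✓

feasible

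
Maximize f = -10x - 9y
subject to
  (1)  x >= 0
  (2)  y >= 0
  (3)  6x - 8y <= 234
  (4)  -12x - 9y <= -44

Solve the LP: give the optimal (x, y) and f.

Corner points and f = -10x - 9y:
  (0, 44/9) → f = -44
  (39, 0) → f = -390
  (11/3, 0) → f = -110/3
The feasible region is unbounded (it extends along (0, 1), (4, 3)), but f strictly decreases along every unbounded feasible direction, so there is no improving ray and the maximum is attained at a vertex.

x = 11/3, y = 0, maximum f = -110/3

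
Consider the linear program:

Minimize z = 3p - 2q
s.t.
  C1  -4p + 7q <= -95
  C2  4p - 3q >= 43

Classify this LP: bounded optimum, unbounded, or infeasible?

unbounded

From the feasible point (1, -13), moving in the direction (-3, -4) keeps every constraint satisfied while z decreases without bound.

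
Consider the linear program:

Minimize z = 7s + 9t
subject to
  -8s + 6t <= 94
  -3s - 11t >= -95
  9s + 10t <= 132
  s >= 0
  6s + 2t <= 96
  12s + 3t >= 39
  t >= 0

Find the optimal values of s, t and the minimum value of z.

Corner points and z = 7s + 9t:
  (502/69, 153/23) → z = 7645/69
  (48/41, 341/41) → z = 3405/41
  (44/3, 0) → z = 308/3
  (13/4, 0) → z = 91/4

s = 13/4, t = 0, minimum z = 91/4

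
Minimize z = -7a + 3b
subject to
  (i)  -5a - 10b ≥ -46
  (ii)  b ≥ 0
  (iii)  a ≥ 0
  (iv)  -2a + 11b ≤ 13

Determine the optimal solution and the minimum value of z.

Feasible corners and z = -7a + 3b:
  (46/5, 0) → z = -322/5
  (376/75, 157/75) → z = -2161/75
  (0, 0) → z = 0
  (0, 13/11) → z = 39/11

a = 46/5, b = 0, minimum z = -322/5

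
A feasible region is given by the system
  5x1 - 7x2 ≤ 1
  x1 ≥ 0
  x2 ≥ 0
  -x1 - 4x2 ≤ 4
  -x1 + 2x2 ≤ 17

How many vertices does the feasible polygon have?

Intersecting each pair of boundary lines and keeping only the points that satisfy every inequality leaves:
  (1/5, 0)
  (121/3, 86/3)
  (0, 0)
  (0, 17/2)

4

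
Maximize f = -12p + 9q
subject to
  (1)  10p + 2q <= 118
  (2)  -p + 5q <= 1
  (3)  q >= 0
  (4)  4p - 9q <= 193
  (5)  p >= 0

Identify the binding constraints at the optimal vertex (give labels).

Vertices and f = -12p + 9q:
  (147/13, 32/13) → f = -1476/13
  (59/5, 0) → f = -708/5
  (0, 1/5) → f = 9/5
  (0, 0) → f = 0

The maximum is at (0, 1/5). Substituting into each constraint, equality holds for (2) and (5); the remaining constraints have slack.

(2) and (5)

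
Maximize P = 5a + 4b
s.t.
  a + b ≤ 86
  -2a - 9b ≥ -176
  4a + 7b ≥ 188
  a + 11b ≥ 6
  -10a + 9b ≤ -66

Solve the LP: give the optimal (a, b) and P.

a = 94, b = -8, maximum P = 438

Extreme points and P = 5a + 4b:
  (598/7, 4/7) → P = 3006/7
  (94, -8) → P = 438
  (230/11, 164/11) → P = 1806/11
  (2026/37, -164/37) → P = 9474/37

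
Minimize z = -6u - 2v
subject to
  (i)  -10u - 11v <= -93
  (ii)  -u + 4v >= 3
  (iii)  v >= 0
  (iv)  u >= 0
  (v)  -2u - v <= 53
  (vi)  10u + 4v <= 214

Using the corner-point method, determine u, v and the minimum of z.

Feasible corners and z = -6u - 2v:
  (113/17, 41/17) → z = -760/17
  (0, 93/11) → z = -186/11
  (211/11, 61/11) → z = -1388/11
  (0, 107/2) → z = -107

The binding constraints are -u + 4v = 3 and 10u + 4v = 214.
Solving simultaneously gives u = 211/11, v = 61/11.

u = 211/11, v = 61/11, minimum z = -1388/11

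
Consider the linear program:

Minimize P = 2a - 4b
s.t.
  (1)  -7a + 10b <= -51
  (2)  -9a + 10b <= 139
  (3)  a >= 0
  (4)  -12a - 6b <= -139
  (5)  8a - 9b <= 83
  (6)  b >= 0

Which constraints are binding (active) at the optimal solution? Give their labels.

(1) and (5)

Corner points and P = 2a - 4b:
  (848/81, 361/162) → P = 974/81
  (371/17, 173/17) → P = 50/17
  (583/52, 29/39) → P = 1517/78

The minimum is at (371/17, 173/17). Substituting into each constraint, equality holds for (1) and (5); the remaining constraints have slack.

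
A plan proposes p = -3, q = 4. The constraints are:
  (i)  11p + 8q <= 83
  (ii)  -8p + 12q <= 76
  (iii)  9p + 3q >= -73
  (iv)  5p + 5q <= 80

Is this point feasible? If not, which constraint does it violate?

feasible

(i): -1 ≤ 83 ✓
(ii): 72 ≤ 76 ✓
(iii): -15 ≥ -73 ✓
(iv): 5 ≤ 80 ✓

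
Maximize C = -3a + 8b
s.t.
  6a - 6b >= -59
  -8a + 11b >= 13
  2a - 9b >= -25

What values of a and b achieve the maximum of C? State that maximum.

a = -127/14, b = 16/21, maximum C = 1399/42

Extreme points and C = -3a + 8b:
  (-571/18, -197/9) → C = -1439/18
  (-127/14, 16/21) → C = 1399/42
  (79/25, 87/25) → C = 459/25

The binding constraints are 6a - 6b = -59 and 2a - 9b = -25.
Solving simultaneously gives a = -127/14, b = 16/21.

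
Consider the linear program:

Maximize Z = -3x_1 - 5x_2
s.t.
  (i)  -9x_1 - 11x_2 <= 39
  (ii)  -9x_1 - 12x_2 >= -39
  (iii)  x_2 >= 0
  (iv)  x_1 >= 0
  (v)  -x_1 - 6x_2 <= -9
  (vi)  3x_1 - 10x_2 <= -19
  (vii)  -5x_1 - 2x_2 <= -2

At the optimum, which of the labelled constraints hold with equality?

Corner points and Z = -3x_1 - 5x_2:
  (0, 13/4) → Z = -65/4
  (9/7, 16/7) → Z = -107/7
  (0, 19/10) → Z = -19/2

The maximum is at (0, 19/10). Substituting into each constraint, equality holds for (iv) and (vi); the remaining constraints have slack.

(iv) and (vi)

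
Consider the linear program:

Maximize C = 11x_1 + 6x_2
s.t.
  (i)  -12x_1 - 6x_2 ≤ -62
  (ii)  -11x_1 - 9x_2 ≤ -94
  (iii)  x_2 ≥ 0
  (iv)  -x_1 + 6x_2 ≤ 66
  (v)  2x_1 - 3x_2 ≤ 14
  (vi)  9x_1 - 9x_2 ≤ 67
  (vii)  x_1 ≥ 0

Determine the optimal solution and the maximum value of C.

x_1 = 332/15, x_2 = 661/45, maximum C = 1658/5

Vertices and C = 11x_1 + 6x_2:
  (8, 2/3) → C = 92
  (0, 94/9) → C = 188/3
  (332/15, 661/45) → C = 1658/5
  (0, 11) → C = 66
  (25/3, 8/9) → C = 97

The optimum lies where -x_1 + 6x_2 = 66 and 9x_1 - 9x_2 = 67.
Solving simultaneously gives x_1 = 332/15, x_2 = 661/45.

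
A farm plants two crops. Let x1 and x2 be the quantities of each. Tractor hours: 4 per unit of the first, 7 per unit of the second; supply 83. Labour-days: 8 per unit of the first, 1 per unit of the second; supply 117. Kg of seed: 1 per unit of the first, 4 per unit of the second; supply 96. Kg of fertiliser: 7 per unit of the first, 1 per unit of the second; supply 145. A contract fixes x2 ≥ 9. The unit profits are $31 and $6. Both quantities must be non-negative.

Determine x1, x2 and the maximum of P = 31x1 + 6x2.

At the optimal vertex, 4x1 + 7x2 = 83 and x2 = 9.
Solving simultaneously gives x1 = 5, x2 = 9.

x1 = 5, x2 = 9, maximum P = 209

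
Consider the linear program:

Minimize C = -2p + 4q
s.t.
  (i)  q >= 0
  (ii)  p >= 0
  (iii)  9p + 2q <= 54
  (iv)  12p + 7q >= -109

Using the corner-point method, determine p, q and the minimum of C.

Vertices and C = -2p + 4q:
  (0, 0) → C = 0
  (6, 0) → C = -12
  (0, 27) → C = 108

The optimum lies where q = 0 and 9p + 2q = 54.
Solving simultaneously gives p = 6, q = 0.

p = 6, q = 0, minimum C = -12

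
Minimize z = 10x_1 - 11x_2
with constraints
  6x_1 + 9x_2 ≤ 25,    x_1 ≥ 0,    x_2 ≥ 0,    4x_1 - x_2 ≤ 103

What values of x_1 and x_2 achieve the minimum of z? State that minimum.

Corner points and z = 10x_1 - 11x_2:
  (0, 25/9) → z = -275/9
  (25/6, 0) → z = 125/3
  (0, 0) → z = 0

The optimum lies where 6x_1 + 9x_2 = 25 and x_1 = 0.
Solving simultaneously gives x_1 = 0, x_2 = 25/9.

x_1 = 0, x_2 = 25/9, minimum z = -275/9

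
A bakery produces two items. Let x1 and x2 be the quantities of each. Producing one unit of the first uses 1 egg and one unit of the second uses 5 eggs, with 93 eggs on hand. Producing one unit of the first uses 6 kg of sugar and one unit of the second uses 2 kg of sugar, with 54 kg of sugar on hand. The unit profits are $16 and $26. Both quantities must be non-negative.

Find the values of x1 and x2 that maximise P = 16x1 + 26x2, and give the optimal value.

Feasible corners and P = 16x1 + 26x2:
  (0, 0) → P = 0
  (0, 93/5) → P = 2418/5
  (9, 0) → P = 144
  (3, 18) → P = 516

The binding constraints are x1 + 5x2 = 93 and 6x1 + 2x2 = 54.
Solving simultaneously gives x1 = 3, x2 = 18.

x1 = 3, x2 = 18, maximum P = 516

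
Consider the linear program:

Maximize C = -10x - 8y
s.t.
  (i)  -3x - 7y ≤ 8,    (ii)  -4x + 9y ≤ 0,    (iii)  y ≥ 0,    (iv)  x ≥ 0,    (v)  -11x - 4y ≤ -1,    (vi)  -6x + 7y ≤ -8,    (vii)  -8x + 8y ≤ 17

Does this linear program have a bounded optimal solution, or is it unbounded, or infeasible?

Extreme points and C = -10x - 8y:
  (36/13, 16/13) → C = -488/13
  (4/3, 0) → C = -40/3
The feasible region has finitely many vertices and no improving ray; the maximum is -40/3 at (4/3, 0).

bounded optimum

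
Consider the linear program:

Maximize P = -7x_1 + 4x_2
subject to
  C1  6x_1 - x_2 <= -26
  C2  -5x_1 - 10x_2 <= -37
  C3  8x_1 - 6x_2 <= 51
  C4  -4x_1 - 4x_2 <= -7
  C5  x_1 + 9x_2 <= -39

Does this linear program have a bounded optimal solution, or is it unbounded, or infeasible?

infeasible

The boundaries 6x_1 - x_2 = -26 and -5x_1 - 10x_2 = -37 meet at (-223/65, 352/65), but that point violates x_1 + 9x_2 ≤ -39. Every candidate vertex is excluded by some other constraint, so the feasible region is empty.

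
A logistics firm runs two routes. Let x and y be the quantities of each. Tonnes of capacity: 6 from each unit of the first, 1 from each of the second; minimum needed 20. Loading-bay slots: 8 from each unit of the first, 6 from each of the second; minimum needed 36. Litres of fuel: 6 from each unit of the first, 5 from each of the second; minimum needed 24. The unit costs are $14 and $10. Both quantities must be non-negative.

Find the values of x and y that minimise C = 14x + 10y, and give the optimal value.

x = 3, y = 2, minimum C = 62

Feasible corners and C = 14x + 10y:
  (0, 20) → C = 200
  (9/2, 0) → C = 63
  (3, 2) → C = 62
The feasible region is unbounded (it extends along (0, 1), (1, 0)), but C strictly increases along every unbounded feasible direction, so there is no improving ray and the minimum is attained at a vertex.

The binding constraints are 6x + y = 20 and 8x + 6y = 36.
Solving simultaneously gives x = 3, y = 2.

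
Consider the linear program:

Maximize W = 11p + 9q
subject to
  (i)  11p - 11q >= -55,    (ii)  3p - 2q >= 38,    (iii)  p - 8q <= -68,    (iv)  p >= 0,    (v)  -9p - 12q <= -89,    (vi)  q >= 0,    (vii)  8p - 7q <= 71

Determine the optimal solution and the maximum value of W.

p = 106, q = 111, maximum W = 2165

Feasible corners and W = 11p + 9q:
  (48, 53) → W = 1005
  (106, 111) → W = 2165
  (124/5, 91/5) → W = 2183/5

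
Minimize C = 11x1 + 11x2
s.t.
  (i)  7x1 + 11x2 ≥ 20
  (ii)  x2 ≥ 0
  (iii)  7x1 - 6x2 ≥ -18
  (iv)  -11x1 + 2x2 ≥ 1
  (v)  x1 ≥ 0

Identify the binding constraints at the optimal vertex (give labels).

Feasible corners and C = 11x1 + 11x2:
  (29/135, 227/135) → C = 2816/135
  (0, 20/11) → C = 20
  (15/26, 191/52) → C = 187/4
  (0, 3) → C = 33

The minimum is at (0, 20/11). Substituting into each constraint, equality holds for (i) and (v); the remaining constraints have slack.

(i) and (v)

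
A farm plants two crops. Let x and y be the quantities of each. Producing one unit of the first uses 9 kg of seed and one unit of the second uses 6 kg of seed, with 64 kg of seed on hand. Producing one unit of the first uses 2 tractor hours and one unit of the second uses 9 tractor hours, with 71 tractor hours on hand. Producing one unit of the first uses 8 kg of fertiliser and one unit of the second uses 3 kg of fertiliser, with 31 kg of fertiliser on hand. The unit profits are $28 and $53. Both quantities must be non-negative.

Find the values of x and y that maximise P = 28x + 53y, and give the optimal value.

x = 1, y = 23/3, maximum P = 1303/3

Feasible corners and P = 28x + 53y:
  (0, 0) → P = 0
  (0, 71/9) → P = 3763/9
  (31/8, 0) → P = 217/2
  (1, 23/3) → P = 1303/3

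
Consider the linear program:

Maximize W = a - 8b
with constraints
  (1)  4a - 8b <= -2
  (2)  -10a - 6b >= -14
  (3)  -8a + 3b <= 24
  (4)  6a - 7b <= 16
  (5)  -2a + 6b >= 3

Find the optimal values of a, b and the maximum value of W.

a = -45/14, b = -4/7, maximum W = 19/14

Extreme points and W = a - 8b:
  (-17/13, 176/39) → W = -1459/39
  (11/12, 29/36) → W = -199/36
  (-45/14, -4/7) → W = 19/14

At the optimal vertex, -8a + 3b = 24 and -2a + 6b = 3.
Solving simultaneously gives a = -45/14, b = -4/7.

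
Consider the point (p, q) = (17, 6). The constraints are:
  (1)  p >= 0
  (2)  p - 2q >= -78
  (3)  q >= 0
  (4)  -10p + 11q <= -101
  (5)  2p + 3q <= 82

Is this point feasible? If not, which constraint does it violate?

(1): 17 ≥ 0 ✓
(2): 5 ≥ -78 ✓
(3): 6 ≥ 0 ✓
(4): -104 ≤ -101 ✓
(5): 52 ≤ 82 ✓

feasible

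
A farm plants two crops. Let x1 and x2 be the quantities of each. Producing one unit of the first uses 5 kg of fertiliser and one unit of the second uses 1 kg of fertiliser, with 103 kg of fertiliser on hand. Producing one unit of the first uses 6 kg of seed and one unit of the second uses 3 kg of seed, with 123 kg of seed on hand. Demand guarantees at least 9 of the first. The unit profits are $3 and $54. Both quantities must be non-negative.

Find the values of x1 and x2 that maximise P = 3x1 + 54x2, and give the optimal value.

Extreme points and P = 3x1 + 54x2:
  (41/2, 0) → P = 123/2
  (9, 0) → P = 27
  (9, 23) → P = 1269

At the optimal vertex, 6x1 + 3x2 = 123 and x1 = 9.
Solving simultaneously gives x1 = 9, x2 = 23.

x1 = 9, x2 = 23, maximum P = 1269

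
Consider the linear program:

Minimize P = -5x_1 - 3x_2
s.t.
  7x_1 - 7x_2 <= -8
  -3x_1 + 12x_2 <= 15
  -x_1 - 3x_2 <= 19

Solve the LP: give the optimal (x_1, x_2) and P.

x_1 = 1/7, x_2 = 9/7, minimum P = -32/7

Extreme points and P = -5x_1 - 3x_2:
  (1/7, 9/7) → P = -32/7
  (-157/28, -125/28) → P = 290/7
  (-13, -2) → P = 71

The binding constraints are 7x_1 - 7x_2 = -8 and -3x_1 + 12x_2 = 15.
Solving simultaneously gives x_1 = 1/7, x_2 = 9/7.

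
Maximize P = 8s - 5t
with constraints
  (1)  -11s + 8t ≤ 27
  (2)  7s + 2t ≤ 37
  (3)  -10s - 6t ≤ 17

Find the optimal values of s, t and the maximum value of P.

s = 128/11, t = -489/22, maximum P = 4493/22

Vertices and P = 8s - 5t:
  (121/39, 298/39) → P = -174/13
  (-149/73, 83/146) → P = -2799/146
  (128/11, -489/22) → P = 4493/22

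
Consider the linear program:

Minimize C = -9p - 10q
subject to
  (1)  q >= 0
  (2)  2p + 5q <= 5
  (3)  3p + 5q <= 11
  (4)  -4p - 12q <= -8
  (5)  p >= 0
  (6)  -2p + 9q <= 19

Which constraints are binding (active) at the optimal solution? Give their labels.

(1) and (2)

Corner points and C = -9p - 10q:
  (5/2, 0) → C = -45/2
  (2, 0) → C = -18
  (0, 1) → C = -10
  (0, 2/3) → C = -20/3

The minimum is at (5/2, 0). Substituting into each constraint, equality holds for (1) and (2); the remaining constraints have slack.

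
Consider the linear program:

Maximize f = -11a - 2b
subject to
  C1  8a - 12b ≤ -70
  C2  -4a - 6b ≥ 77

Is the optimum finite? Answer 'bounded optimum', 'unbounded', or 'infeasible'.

unbounded

From the feasible point (-14, -7/2), moving in the direction (-12, -8) keeps every constraint satisfied while f increases without bound.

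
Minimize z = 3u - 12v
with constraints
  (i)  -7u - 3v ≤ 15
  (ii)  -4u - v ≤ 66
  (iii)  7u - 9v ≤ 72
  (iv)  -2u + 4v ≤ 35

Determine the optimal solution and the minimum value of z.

u = 603/10, v = 389/10, minimum z = -2859/10

Extreme points and z = 3u - 12v:
  (27/28, -29/4) → z = 2517/28
  (-165/34, 215/34) → z = -3075/34
  (603/10, 389/10) → z = -2859/10

The binding constraints are 7u - 9v = 72 and -2u + 4v = 35.
Solving simultaneously gives u = 603/10, v = 389/10.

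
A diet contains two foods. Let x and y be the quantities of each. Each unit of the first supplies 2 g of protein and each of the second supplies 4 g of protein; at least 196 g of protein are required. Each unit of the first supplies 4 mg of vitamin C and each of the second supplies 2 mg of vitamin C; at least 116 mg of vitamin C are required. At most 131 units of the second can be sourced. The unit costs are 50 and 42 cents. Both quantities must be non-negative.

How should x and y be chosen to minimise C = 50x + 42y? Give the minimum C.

Corner points and C = 50x + 42y:
  (0, 58) → C = 2436
  (0, 131) → C = 5502
  (98, 0) → C = 4900
  (6, 46) → C = 2232
The feasible region is unbounded (it extends along (1, 0)), but C strictly increases along every unbounded feasible direction, so there is no improving ray and the minimum is attained at a vertex.

x = 6, y = 46, minimum C = 2232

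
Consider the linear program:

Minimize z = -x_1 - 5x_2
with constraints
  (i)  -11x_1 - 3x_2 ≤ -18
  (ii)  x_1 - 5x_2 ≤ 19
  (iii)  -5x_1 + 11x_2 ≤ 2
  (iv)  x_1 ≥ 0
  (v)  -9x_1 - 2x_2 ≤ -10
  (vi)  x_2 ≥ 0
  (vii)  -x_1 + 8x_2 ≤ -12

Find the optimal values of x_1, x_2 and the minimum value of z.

Corner points and z = -x_1 - 5x_2:
  (19, 0) → z = -19
  (92/3, 7/3) → z = -127/3
  (12, 0) → z = -12

At the optimal vertex, x_1 - 5x_2 = 19 and -x_1 + 8x_2 = -12.
Solving simultaneously gives x_1 = 92/3, x_2 = 7/3.

x_1 = 92/3, x_2 = 7/3, minimum z = -127/3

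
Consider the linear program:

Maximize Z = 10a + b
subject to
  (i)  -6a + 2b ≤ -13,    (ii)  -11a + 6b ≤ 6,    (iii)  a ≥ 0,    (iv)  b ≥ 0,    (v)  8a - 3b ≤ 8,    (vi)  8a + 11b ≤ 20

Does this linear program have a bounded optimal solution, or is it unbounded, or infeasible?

The boundaries -6a + 2b = -13 and b = 0 meet at (13/6, 0), but that point violates 8a - 3b ≤ 8. Every candidate vertex is excluded by some other constraint, so the feasible region is empty.

infeasible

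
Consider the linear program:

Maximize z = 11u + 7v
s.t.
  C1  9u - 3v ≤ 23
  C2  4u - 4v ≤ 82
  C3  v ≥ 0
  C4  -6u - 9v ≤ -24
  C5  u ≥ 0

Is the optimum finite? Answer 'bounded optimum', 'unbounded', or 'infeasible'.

From the feasible point (31/11, 26/33), moving in the direction (0, 1) keeps every constraint satisfied while z increases without bound.

unbounded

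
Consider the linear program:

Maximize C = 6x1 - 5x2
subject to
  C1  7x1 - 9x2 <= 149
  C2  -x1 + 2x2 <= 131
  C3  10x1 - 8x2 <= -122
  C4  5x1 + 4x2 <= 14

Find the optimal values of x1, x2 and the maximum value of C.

x1 = -1145/17, x2 = -1172/17, maximum C = -1010/17

Corner points and C = 6x1 - 5x2:
  (-1145/17, -1172/17) → C = -1010/17
  (-248/7, 669/14) → C = -903/2
  (-47/10, 75/8) → C = -3003/40
The feasible region is unbounded (it extends along (-2, -1), (-9, -7)), but C strictly decreases along every unbounded feasible direction, so there is no improving ray and the maximum is attained at a vertex.

At the optimal vertex, 7x1 - 9x2 = 149 and 10x1 - 8x2 = -122.
Solving simultaneously gives x1 = -1145/17, x2 = -1172/17.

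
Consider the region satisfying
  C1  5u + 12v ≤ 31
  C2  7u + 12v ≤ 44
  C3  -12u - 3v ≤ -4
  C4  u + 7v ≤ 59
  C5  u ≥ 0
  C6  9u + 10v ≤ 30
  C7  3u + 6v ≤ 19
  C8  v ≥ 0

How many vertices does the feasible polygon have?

Intersecting each pair of boundary lines and keeping only the points that satisfy every inequality leaves:
  (0, 31/12)
  (25/29, 129/58)
  (0, 4/3)
  (1/3, 0)
  (10/3, 0)

5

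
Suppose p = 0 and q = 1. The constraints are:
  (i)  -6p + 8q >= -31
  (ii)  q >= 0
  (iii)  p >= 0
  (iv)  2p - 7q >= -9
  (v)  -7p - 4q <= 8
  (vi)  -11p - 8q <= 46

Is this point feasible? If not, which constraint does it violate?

feasible

(i): 8 ≥ -31 ✓
(ii): 1 ≥ 0 ✓
(iii): 0 ≥ 0 ✓
(iv): -7 ≥ -9 ✓
(v): -4 ≤ 8 ✓
(vi): -8 ≤ 46 ✓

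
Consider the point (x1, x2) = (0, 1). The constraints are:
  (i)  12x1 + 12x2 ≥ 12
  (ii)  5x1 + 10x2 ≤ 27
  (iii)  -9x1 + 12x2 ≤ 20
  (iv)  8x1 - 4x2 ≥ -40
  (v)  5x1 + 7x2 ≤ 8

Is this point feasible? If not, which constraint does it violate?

feasible

(i): 12 ≥ 12 ✓
(ii): 10 ≤ 27 ✓
(iii): 12 ≤ 20 ✓
(iv): -4 ≥ -40 ✓
(v): 7 ≤ 8 ✓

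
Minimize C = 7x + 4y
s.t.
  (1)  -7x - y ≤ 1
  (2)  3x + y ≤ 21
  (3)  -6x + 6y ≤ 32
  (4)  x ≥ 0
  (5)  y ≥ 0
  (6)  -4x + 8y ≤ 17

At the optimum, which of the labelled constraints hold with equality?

(4) and (5)

Vertices and C = 7x + 4y:
  (7, 0) → C = 49
  (151/28, 135/28) → C = 1597/28
  (0, 0) → C = 0
  (0, 17/8) → C = 17/2

The minimum is at (0, 0). Substituting into each constraint, equality holds for (4) and (5); the remaining constraints have slack.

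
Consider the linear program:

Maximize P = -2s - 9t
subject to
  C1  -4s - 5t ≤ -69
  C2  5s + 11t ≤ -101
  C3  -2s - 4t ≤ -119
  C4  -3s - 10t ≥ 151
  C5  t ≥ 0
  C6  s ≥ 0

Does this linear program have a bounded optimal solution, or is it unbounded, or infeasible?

infeasible

The boundaries 5s + 11t = -101 and -2s - 4t = -119 meet at (1713/2, -797/2), but that point violates t ≥ 0. Every candidate vertex is excluded by some other constraint, so the feasible region is empty.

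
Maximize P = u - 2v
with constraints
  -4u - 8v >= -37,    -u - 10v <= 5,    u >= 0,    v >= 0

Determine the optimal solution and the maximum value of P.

Extreme points and P = u - 2v:
  (0, 37/8) → P = -37/4
  (37/4, 0) → P = 37/4
  (0, 0) → P = 0

At the optimal vertex, -4u - 8v = -37 and v = 0.
Solving simultaneously gives u = 37/4, v = 0.

u = 37/4, v = 0, maximum P = 37/4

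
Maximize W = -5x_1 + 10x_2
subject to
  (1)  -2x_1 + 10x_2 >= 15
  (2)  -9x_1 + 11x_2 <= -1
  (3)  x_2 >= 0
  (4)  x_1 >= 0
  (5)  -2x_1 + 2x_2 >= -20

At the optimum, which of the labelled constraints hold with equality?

Feasible corners and W = -5x_1 + 10x_2:
  (175/68, 137/68) → W = 495/68
  (115/8, 35/8) → W = -225/8
  (109/2, 89/2) → W = 345/2

The maximum is at (109/2, 89/2). Substituting into each constraint, equality holds for (2) and (5); the remaining constraints have slack.

(2) and (5)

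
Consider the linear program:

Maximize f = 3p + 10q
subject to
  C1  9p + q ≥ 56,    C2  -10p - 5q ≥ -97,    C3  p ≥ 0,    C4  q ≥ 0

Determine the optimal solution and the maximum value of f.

Corner points and f = 3p + 10q:
  (183/35, 313/35) → f = 3679/35
  (56/9, 0) → f = 56/3
  (97/10, 0) → f = 291/10

p = 183/35, q = 313/35, maximum f = 3679/35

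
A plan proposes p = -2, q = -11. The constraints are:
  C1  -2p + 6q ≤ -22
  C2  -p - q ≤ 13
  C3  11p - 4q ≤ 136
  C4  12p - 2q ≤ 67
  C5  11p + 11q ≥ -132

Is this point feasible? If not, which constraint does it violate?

Constraint C5: 11p + 11q = -143, which is not ≥ -132. All other constraints are satisfied.

not feasible — violates C5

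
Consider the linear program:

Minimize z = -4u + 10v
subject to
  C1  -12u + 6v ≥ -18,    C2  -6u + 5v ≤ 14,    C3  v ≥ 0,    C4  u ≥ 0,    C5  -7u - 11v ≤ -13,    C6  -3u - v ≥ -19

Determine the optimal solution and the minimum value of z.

Vertices and z = -4u + 10v:
  (46/29, 5/29) → z = -134/29
  (22/5, 29/5) → z = 202/5
  (0, 14/5) → z = 28
  (27/7, 52/7) → z = 412/7
  (0, 13/11) → z = 130/11

u = 46/29, v = 5/29, minimum z = -134/29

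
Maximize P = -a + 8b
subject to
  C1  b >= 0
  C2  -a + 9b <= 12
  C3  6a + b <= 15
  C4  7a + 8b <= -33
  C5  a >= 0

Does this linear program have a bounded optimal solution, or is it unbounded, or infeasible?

infeasible

The boundaries b = 0 and -a + 9b = 12 meet at (-12, 0), but that point violates a ≥ 0. Every candidate vertex is excluded by some other constraint, so the feasible region is empty.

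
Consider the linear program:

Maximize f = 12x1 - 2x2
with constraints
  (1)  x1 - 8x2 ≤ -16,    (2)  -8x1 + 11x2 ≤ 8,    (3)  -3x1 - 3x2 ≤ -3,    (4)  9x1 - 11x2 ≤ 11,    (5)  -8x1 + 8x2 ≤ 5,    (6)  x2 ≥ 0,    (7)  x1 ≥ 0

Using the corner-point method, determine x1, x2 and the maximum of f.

x1 = 19, x2 = 160/11, maximum f = 2188/11

Corner points and f = 12x1 - 2x2:
  (112/53, 120/53) → f = 1104/53
  (264/61, 155/61) → f = 2858/61
  (19, 160/11) → f = 2188/11

The optimum lies where -8x1 + 11x2 = 8 and 9x1 - 11x2 = 11.
Solving simultaneously gives x1 = 19, x2 = 160/11.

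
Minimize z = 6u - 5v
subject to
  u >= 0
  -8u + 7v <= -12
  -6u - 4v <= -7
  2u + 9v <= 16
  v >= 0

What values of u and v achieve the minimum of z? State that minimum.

u = 3/2, v = 0, minimum z = 9

Vertices and z = 6u - 5v:
  (110/43, 52/43) → z = 400/43
  (3/2, 0) → z = 9
  (8, 0) → z = 48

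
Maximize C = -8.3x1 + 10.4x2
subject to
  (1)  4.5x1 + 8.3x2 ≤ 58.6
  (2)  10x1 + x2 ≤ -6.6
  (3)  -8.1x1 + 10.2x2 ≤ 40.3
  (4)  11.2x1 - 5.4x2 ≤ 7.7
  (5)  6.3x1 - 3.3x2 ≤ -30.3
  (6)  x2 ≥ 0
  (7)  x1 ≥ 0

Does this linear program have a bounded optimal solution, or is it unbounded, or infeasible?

The boundaries -8.1x1 + 10.2x2 = 40.3 and 6.3x1 - 3.3x2 = -30.3 meet at (-5869/1251, 94/417), but that point violates x1 ≥ 0. Every candidate vertex is excluded by some other constraint, so the feasible region is empty.

infeasible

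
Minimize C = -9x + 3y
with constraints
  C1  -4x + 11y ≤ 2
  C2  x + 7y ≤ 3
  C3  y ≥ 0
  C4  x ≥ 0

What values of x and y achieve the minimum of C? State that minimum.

The binding constraints are x + 7y = 3 and y = 0.
Solving simultaneously gives x = 3, y = 0.

x = 3, y = 0, minimum C = -27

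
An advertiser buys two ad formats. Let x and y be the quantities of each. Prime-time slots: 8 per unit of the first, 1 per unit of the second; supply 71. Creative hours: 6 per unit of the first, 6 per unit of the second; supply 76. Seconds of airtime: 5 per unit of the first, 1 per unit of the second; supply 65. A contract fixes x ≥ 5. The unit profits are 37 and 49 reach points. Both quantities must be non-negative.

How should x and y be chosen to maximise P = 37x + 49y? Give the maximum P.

Feasible corners and P = 37x + 49y:
  (71/8, 0) → P = 2627/8
  (5, 0) → P = 185
  (25/3, 13/3) → P = 1562/3
  (5, 23/3) → P = 1682/3

At the optimal vertex, 6x + 6y = 76 and x = 5.
Solving simultaneously gives x = 5, y = 23/3.

x = 5, y = 23/3, maximum P = 1682/3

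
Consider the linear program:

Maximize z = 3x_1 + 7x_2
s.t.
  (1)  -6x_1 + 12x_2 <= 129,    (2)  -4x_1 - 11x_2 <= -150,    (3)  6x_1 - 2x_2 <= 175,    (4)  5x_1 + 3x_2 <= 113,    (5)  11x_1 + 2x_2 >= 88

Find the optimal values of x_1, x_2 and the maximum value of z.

x_1 = 323/26, x_2 = 441/26, maximum z = 156

Corner points and z = 3x_1 + 7x_2:
  (323/26, 441/26) → z = 156
  (133/24, 649/48) → z = 5341/48
  (793/43, 298/43) → z = 4465/43
  (668/113, 1298/113) → z = 11090/113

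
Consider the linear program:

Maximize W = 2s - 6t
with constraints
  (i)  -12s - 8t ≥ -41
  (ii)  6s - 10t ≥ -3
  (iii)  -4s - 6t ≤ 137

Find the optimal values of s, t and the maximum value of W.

s = 671/20, t = -226/5, maximum W = 3383/10

Vertices and W = 2s - 6t:
  (193/84, 47/28) → W = -115/21
  (671/20, -226/5) → W = 3383/10
  (-347/19, -405/38) → W = 521/19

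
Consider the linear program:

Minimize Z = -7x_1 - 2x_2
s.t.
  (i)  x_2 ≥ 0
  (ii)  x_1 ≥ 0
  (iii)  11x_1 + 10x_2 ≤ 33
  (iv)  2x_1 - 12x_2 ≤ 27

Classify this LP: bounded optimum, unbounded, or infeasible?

bounded optimum

Extreme points and Z = -7x_1 - 2x_2:
  (0, 0) → Z = 0
  (3, 0) → Z = -21
  (0, 33/10) → Z = -33/5
The feasible region has finitely many vertices and no improving ray; the minimum is -21 at (3, 0).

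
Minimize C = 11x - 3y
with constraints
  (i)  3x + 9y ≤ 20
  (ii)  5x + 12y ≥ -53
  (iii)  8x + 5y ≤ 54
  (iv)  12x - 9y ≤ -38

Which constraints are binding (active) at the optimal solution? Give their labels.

(i) and (ii)

Corner points and C = 11x - 3y:
  (-239/3, 259/9) → C = -2888/3
  (-6/5, 118/45) → C = -316/15
  (-311/63, -446/189) → C = -425/9

The minimum is at (-239/3, 259/9). Substituting into each constraint, equality holds for (i) and (ii); the remaining constraints have slack.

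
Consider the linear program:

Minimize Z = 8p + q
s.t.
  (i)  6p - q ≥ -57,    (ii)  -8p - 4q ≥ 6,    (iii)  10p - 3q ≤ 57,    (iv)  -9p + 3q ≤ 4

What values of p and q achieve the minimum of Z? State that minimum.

Vertices and Z = 8p + q:
  (-57/2, -114) → Z = -342
  (-167/9, -163/3) → Z = -1825/9
  (105/32, -129/16) → Z = 291/16
  (-17/30, -11/30) → Z = -49/10

The binding constraints are 6p - q = -57 and 10p - 3q = 57.
Solving simultaneously gives p = -57/2, q = -114.

p = -57/2, q = -114, minimum Z = -342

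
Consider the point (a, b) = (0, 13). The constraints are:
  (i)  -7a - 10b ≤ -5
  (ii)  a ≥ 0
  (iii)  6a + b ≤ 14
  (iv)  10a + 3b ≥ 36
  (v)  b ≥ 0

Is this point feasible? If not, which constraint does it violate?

(i): -130 ≤ -5 ✓
(ii): 0 ≥ 0 ✓
(iii): 13 ≤ 14 ✓
(iv): 39 ≥ 36 ✓
(v): 13 ≥ 0 ✓

feasible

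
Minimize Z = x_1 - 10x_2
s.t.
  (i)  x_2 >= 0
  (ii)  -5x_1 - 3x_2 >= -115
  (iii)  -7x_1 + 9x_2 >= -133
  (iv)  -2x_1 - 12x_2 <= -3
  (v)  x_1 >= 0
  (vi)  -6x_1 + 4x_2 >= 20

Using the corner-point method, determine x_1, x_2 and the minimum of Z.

Extreme points and Z = x_1 - 10x_2:
  (0, 115/3) → Z = -1150/3
  (200/19, 395/19) → Z = -3750/19
  (0, 5) → Z = -50

At the optimal vertex, -5x_1 - 3x_2 = -115 and x_1 = 0.
Solving simultaneously gives x_1 = 0, x_2 = 115/3.

x_1 = 0, x_2 = 115/3, minimum Z = -1150/3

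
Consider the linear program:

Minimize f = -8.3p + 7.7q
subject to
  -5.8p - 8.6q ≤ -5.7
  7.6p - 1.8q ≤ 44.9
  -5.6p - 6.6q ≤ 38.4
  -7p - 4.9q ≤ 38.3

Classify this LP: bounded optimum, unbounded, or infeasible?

Corner points and f = -8.3p + 7.7q:
  (1982/379, -2171/758) → f = -496179/7580
  (-35731/3178, 13102/1589) → f = 4983381/31780
The feasible region has finitely many vertices and no improving ray; the minimum is -496179/7580 at (1982/379, -2171/758).

bounded optimum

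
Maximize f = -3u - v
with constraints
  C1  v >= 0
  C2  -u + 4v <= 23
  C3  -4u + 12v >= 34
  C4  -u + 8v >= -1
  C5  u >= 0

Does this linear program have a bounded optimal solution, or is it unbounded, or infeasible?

Extreme points and f = -3u - v:
  (35, 29/2) → f = -239/2
  (0, 23/4) → f = -23/4
  (0, 17/6) → f = -17/6
The feasible region has finitely many vertices and no improving ray; the maximum is -17/6 at (0, 17/6).

bounded optimum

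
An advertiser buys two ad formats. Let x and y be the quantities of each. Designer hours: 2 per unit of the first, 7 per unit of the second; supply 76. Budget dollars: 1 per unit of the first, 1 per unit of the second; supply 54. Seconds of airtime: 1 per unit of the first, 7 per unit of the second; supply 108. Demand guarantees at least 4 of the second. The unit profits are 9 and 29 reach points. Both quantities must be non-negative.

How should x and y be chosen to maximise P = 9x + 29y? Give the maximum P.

x = 24, y = 4, maximum P = 332

Corner points and P = 9x + 29y:
  (0, 76/7) → P = 2204/7
  (0, 4) → P = 116
  (24, 4) → P = 332

The optimum lies where 2x + 7y = 76 and y = 4.
Solving simultaneously gives x = 24, y = 4.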